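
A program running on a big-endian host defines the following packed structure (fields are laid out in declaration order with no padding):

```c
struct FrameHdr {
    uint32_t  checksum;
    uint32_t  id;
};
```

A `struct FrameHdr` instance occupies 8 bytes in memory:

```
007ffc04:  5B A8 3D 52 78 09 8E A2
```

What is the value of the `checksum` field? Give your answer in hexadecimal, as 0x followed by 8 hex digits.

0x5BA83D52

`checksum` is the first field, at byte offset 0, occupying 4 bytes.
Bytes at offsets 0..3: 5B A8 3D 52.
Big-endian stores the most-significant byte at the lowest address.
The bytes are already most-significant first: 0x5BA83D52.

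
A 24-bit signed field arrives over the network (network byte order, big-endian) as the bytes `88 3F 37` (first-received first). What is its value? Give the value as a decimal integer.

-7848137

In big-endian order the high byte comes first in memory.
The bytes are already most-significant first: 0x883F37.
Top bit is set, so as a signed 24-bit value this is 0x883F37 − 2^24 = -7848137.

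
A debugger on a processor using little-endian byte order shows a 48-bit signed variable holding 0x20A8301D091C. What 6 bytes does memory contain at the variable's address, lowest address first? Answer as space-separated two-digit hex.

Split into bytes (most-significant first): 20 A8 30 1D 09 1C.
Little-endian: lowest address holds the least-significant byte.
So at ascending addresses the bytes are 1C 09 1D 30 A8 20.

1C 09 1D 30 A8 20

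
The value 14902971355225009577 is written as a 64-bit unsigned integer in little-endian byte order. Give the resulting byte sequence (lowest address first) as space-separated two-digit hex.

A9 2D 02 FE 7C FD D1 CE

14902971355225009577 in hexadecimal, padded to 64 bits, is 0xCED1FD7CFE022DA9.
Split into bytes (most-significant first): CE D1 FD 7C FE 02 2D A9.
Little-endian stores the least-significant byte at the lowest address.
So at ascending addresses the bytes are A9 2D 02 FE 7C FD D1 CE.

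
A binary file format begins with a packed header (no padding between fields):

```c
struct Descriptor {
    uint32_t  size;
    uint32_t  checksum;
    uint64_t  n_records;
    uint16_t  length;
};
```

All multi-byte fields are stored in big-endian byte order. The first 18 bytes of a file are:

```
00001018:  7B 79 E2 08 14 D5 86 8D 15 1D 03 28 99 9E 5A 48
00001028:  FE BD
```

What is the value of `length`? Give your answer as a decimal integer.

65213

`length` follows `size` (4 B), `checksum` (4 B), `n_records` (8 B), so it starts at offset 4 + 4 + 8 = 16 and occupies 2 bytes.
Bytes at offsets 16..17: FE BD.
Big-endian stores the most-significant byte at the lowest address.
The bytes are already most-significant first: 0xFEBD.
0xFEBD = 65213.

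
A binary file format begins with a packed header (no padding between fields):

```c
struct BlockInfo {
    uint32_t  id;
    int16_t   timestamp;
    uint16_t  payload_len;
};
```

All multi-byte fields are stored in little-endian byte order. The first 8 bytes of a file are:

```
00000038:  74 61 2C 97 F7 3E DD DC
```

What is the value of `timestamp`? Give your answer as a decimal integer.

`timestamp` follows `id` (4 bytes), so it starts at byte offset 4 and occupies 2 bytes.
Bytes at offsets 4..5: F7 3E.
Little-endian stores the least-significant byte at the lowest address.
Reassemble most-significant byte first: 3E F7 → 0x3EF7.
0x3EF7 = 16119.

16119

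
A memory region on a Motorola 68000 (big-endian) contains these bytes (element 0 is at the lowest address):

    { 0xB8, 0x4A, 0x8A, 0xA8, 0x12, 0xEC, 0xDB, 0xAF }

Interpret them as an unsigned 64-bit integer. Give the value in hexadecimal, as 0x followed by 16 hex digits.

Big-endian: lowest address holds the most-significant byte.
The bytes are already most-significant first: 0xB84A8AA812ECDBAF.

0xB84A8AA812ECDBAF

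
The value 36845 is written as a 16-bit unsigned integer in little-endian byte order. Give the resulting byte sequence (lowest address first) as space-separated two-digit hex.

36845 in hexadecimal, padded to 16 bits, is 0x8FED.
Split into bytes (most-significant first): 8F ED.
Little-endian stores the least-significant byte at the lowest address.
So at ascending addresses the bytes are ED 8F.

ED 8F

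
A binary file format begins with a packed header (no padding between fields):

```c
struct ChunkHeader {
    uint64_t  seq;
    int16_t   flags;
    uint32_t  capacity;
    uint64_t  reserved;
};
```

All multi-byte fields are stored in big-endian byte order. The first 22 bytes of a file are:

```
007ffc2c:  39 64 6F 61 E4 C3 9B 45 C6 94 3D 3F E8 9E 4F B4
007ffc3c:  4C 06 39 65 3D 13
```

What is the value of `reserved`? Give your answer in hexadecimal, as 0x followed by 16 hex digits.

0x4FB44C0639653D13

`reserved` follows `seq` (8 B), `flags` (2 B), `capacity` (4 B), so it starts at offset 8 + 2 + 4 = 14 and occupies 8 bytes.
Bytes at offsets 14..21: 4F B4 4C 06 39 65 3D 13.
Big-endian: lowest address holds the most-significant byte.
The bytes are already most-significant first: 0x4FB44C0639653D13.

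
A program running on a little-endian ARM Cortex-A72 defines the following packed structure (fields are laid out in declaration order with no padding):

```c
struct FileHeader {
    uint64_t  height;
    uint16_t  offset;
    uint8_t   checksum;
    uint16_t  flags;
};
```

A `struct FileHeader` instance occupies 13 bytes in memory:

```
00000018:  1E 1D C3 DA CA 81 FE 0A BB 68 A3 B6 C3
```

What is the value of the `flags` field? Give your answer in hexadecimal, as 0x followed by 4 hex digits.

0xC3B6

`flags` follows `height` (8 B), `offset` (2 B), `checksum` (1 B), so it starts at offset 8 + 2 + 1 = 11 and occupies 2 bytes.
Bytes at offsets 11..12: B6 C3.
In little-endian order the low byte comes first in memory.
Reassemble most-significant byte first: C3 B6 → 0xC3B6.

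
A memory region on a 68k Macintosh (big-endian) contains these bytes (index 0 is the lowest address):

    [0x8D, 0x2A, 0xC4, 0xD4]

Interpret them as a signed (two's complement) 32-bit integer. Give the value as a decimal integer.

-1926576940

In big-endian order the high byte comes first in memory.
The bytes are already most-significant first: 0x8D2AC4D4.
Top bit is set, so as a signed 32-bit value this is 0x8D2AC4D4 − 2^32 = -1926576940.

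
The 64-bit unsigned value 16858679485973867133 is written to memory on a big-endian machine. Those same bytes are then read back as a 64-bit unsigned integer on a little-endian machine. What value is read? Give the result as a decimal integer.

16858679485973867133 in 64-bit hexadecimal is 0xE9F60FABDFA32A7D.
Stored big-endian, the bytes at ascending addresses are E9 F6 0F AB DF A3 2A 7D.
Read back as little-endian, the first byte is least significant, giving 0x7D2AA3DFAB0FF6E9.
0x7D2AA3DFAB0FF6E9 = 9019201384805824233.

9019201384805824233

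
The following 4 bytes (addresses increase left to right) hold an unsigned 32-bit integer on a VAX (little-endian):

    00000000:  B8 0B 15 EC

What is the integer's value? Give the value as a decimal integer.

3960802232

In little-endian order the low byte comes first in memory.
Reassemble most-significant byte first: EC 15 0B B8 → 0xEC150BB8.
0xEC150BB8 = 3960802232.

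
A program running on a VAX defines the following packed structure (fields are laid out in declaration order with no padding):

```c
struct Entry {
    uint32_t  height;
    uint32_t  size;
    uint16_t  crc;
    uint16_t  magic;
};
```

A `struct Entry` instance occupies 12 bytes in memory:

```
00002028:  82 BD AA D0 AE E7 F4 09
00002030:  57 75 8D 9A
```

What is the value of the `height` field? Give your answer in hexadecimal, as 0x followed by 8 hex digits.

`height` is the first field, at byte offset 0, occupying 4 bytes.
Bytes at offsets 0..3: 82 BD AA D0.
Little-endian: lowest address holds the least-significant byte.
Reassemble most-significant byte first: D0 AA BD 82 → 0xD0AABD82.

0xD0AABD82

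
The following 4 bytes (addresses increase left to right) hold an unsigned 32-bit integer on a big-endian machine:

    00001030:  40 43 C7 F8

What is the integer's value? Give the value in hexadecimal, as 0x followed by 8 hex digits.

0x4043C7F8

In big-endian order the high byte comes first in memory.
The bytes are already most-significant first: 0x4043C7F8.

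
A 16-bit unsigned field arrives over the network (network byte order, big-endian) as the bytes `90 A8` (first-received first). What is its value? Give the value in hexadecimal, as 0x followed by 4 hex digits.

0x90A8

Big-endian stores the most-significant byte at the lowest address.
The bytes are already most-significant first: 0x90A8.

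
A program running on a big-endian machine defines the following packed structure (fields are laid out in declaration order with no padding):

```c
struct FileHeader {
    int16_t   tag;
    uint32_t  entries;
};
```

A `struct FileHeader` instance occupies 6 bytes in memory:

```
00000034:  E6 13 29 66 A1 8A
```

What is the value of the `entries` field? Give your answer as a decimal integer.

`entries` follows `tag` (2 bytes), so it starts at byte offset 2 and occupies 4 bytes.
Bytes at offsets 2..5: 29 66 A1 8A.
Big-endian stores the most-significant byte at the lowest address.
The bytes are already most-significant first: 0x2966A18A.
0x2966A18A = 694591882.

694591882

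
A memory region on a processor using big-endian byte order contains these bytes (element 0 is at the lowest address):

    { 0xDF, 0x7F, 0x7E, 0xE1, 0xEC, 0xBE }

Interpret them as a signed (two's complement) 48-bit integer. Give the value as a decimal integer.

Big-endian: lowest address holds the most-significant byte.
The bytes are already most-significant first: 0xDF7F7EE1ECBE.
Top bit is set, so as a signed 48-bit value this is 0xDF7F7EE1ECBE − 2^48 = -35736294134594.

-35736294134594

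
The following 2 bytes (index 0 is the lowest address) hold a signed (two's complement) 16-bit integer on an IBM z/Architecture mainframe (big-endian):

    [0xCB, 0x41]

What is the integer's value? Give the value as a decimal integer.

Big-endian: lowest address holds the most-significant byte.
The bytes are already most-significant first: 0xCB41.
Top bit is set, so as a signed 16-bit value this is 0xCB41 − 2^16 = -13503.

-13503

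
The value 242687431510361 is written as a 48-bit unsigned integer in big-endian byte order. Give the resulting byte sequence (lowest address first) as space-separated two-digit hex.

242687431510361 in hexadecimal, padded to 48 bits, is 0xDCB912258959.
Split into bytes (most-significant first): DC B9 12 25 89 59.
Big-endian: lowest address holds the most-significant byte.
So the memory order matches the most-significant-first order: DC B9 12 25 89 59.

DC B9 12 25 89 59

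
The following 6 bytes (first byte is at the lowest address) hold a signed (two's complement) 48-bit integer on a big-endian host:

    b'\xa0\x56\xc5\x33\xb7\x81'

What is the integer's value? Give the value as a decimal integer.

-105180440578175

In big-endian order the high byte comes first in memory.
The bytes are already most-significant first: 0xA056C533B781.
Top bit is set, so as a signed 48-bit value this is 0xA056C533B781 − 2^48 = -105180440578175.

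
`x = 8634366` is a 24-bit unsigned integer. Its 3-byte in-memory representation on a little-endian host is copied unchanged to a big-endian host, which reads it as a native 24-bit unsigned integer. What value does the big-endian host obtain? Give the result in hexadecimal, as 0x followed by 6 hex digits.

0xFEBF83

8634366 in 24-bit hexadecimal is 0x83BFFE.
Stored little-endian, the bytes at ascending addresses are FE BF 83.
Read back as big-endian, the last byte is least significant, giving 0xFEBF83.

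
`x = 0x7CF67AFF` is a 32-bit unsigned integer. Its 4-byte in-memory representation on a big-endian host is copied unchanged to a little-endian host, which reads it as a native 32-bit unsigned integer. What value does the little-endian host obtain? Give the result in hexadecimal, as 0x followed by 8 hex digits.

0xFF7AF67C

Stored big-endian, the bytes at ascending addresses are 7C F6 7A FF.
Read back as little-endian, the first byte is least significant, giving 0xFF7AF67C.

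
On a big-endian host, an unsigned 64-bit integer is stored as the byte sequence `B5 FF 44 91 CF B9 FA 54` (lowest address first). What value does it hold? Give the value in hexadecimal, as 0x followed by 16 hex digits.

Big-endian stores the most-significant byte at the lowest address.
The bytes are already most-significant first: 0xB5FF4491CFB9FA54.

0xB5FF4491CFB9FA54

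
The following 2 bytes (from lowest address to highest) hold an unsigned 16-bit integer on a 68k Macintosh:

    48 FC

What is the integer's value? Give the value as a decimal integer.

18684

Big-endian stores the most-significant byte at the lowest address.
The bytes are already most-significant first: 0x48FC.
0x48FC = 18684.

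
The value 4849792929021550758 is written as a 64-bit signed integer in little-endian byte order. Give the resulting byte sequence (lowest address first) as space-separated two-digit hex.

4849792929021550758 in hexadecimal, padded to 64 bits, is 0x434DECF94087E0A6.
Split into bytes (most-significant first): 43 4D EC F9 40 87 E0 A6.
Little-endian: lowest address holds the least-significant byte.
So at ascending addresses the bytes are A6 E0 87 40 F9 EC 4D 43.

A6 E0 87 40 F9 EC 4D 43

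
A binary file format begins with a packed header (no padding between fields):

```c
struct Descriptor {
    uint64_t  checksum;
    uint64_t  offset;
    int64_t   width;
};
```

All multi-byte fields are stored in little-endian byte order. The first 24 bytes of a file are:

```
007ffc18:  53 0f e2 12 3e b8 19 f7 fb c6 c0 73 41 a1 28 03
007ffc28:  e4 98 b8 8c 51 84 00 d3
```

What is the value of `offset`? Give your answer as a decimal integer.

`offset` follows `checksum` (8 bytes), so it starts at byte offset 8 and occupies 8 bytes.
Bytes at offsets 8..15: FB C6 C0 73 41 A1 28 03.
Little-endian stores the least-significant byte at the lowest address.
Reassemble most-significant byte first: 03 28 A1 41 73 C0 C6 FB → 0x0328A14173C0C6FB.
0x0328A14173C0C6FB = 227609083669169915.

227609083669169915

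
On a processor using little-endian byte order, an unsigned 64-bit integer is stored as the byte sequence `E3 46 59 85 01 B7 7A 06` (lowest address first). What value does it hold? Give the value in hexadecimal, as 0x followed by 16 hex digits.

In little-endian order the low byte comes first in memory.
Reassemble most-significant byte first: 06 7A B7 01 85 59 46 E3 → 0x067AB701855946E3.

0x067AB701855946E3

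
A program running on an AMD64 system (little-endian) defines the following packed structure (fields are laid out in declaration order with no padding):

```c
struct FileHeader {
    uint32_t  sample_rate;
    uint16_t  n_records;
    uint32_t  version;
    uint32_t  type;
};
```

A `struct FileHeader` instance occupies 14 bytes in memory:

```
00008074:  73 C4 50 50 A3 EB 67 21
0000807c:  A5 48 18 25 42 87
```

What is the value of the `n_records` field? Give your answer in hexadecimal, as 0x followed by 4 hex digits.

0xEBA3

`n_records` follows `sample_rate` (4 bytes), so it starts at byte offset 4 and occupies 2 bytes.
Bytes at offsets 4..5: A3 EB.
Little-endian: lowest address holds the least-significant byte.
Reassemble most-significant byte first: EB A3 → 0xEBA3.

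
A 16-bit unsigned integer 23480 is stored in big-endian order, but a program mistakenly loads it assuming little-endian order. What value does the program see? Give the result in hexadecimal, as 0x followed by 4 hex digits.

23480 in 16-bit hexadecimal is 0x5BB8.
Stored big-endian, the bytes at ascending addresses are 5B B8.
Read back as little-endian, the first byte is least significant, giving 0xB85B.

0xB85B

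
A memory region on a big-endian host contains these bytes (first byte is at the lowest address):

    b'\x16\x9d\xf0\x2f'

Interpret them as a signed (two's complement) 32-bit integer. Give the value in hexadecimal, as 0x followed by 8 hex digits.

In big-endian order the high byte comes first in memory.
The bytes are already most-significant first: 0x169DF02F.

0x169DF02F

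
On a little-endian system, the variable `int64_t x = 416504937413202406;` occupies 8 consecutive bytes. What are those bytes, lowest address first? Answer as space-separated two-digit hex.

416504937413202406 in hexadecimal, padded to 64 bits, is 0x05C7B908A9B5D1E6.
Split into bytes (most-significant first): 05 C7 B9 08 A9 B5 D1 E6.
In little-endian order the low byte comes first in memory.
So at ascending addresses the bytes are E6 D1 B5 A9 08 B9 C7 05.

E6 D1 B5 A9 08 B9 C7 05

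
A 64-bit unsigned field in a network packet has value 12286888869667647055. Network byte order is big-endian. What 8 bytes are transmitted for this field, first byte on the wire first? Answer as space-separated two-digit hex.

AA 83 CC 54 07 3D AE 4F

12286888869667647055 in hexadecimal, padded to 64 bits, is 0xAA83CC54073DAE4F.
Split into bytes (most-significant first): AA 83 CC 54 07 3D AE 4F.
In big-endian order the high byte comes first in memory.
So the memory order matches the most-significant-first order: AA 83 CC 54 07 3D AE 4F.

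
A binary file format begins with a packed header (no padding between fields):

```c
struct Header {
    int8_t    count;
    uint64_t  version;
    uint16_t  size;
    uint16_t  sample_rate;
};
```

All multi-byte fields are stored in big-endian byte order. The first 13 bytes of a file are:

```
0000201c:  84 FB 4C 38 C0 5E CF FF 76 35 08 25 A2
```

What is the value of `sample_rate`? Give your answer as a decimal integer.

9634

`sample_rate` follows `count` (1 B), `version` (8 B), `size` (2 B), so it starts at offset 1 + 8 + 2 = 11 and occupies 2 bytes.
Bytes at offsets 11..12: 25 A2.
Big-endian: lowest address holds the most-significant byte.
The bytes are already most-significant first: 0x25A2.
0x25A2 = 9634.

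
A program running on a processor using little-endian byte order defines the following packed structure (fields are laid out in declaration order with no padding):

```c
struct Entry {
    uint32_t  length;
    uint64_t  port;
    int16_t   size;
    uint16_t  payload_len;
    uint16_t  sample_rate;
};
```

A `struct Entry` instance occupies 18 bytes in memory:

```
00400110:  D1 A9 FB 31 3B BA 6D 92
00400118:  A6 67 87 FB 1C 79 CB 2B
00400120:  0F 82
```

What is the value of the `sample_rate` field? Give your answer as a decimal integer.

33295

`sample_rate` follows `length` (4 B), `port` (8 B), `size` (2 B), `payload_len` (2 B), so it starts at offset 4 + 8 + 2 + 2 = 16 and occupies 2 bytes.
Bytes at offsets 16..17: 0F 82.
In little-endian order the low byte comes first in memory.
Reassemble most-significant byte first: 82 0F → 0x820F.
0x820F = 33295.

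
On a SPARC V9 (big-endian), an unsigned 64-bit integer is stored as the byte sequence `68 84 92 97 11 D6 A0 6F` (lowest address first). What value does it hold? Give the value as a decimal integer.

Big-endian stores the most-significant byte at the lowest address.
The bytes are already most-significant first: 0x6884929711D6A06F.
0x6884929711D6A06F = 7531305654407307375.

7531305654407307375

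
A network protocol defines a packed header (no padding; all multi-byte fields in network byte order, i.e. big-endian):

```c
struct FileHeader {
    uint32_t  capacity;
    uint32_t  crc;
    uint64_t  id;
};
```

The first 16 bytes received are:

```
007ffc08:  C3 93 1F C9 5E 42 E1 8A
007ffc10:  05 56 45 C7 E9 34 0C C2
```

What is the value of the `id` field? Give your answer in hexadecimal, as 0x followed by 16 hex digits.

0x055645C7E9340CC2

`id` follows `capacity` (4 B), `crc` (4 B), so it starts at offset 4 + 4 = 8 and occupies 8 bytes.
Bytes at offsets 8..15: 05 56 45 C7 E9 34 0C C2.
Big-endian stores the most-significant byte at the lowest address.
The bytes are already most-significant first: 0x055645C7E9340CC2.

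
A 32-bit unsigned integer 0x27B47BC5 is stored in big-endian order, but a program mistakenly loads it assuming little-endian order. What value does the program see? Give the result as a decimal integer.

Stored big-endian, the bytes at ascending addresses are 27 B4 7B C5.
Read back as little-endian, the first byte is least significant, giving 0xC57BB427.
0xC57BB427 = 3313218599.

3313218599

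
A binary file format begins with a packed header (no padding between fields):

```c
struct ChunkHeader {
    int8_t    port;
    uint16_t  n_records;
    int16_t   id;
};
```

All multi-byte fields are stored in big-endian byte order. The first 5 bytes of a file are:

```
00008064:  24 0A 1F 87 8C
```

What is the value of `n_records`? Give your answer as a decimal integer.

2591

`n_records` follows `port` (1 byte), so it starts at byte offset 1 and occupies 2 bytes.
Bytes at offsets 1..2: 0A 1F.
Big-endian: lowest address holds the most-significant byte.
The bytes are already most-significant first: 0x0A1F.
0x0A1F = 2591.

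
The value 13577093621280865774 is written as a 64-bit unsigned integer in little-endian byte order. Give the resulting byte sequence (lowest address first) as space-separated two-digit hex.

EE FD AA CA B6 86 6B BC

13577093621280865774 in hexadecimal, padded to 64 bits, is 0xBC6B86B6CAAAFDEE.
Split into bytes (most-significant first): BC 6B 86 B6 CA AA FD EE.
Little-endian stores the least-significant byte at the lowest address.
So at ascending addresses the bytes are EE FD AA CA B6 86 6B BC.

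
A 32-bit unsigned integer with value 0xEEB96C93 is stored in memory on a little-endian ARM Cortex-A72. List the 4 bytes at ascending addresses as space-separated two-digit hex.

93 6C B9 EE

Split into bytes (most-significant first): EE B9 6C 93.
Little-endian stores the least-significant byte at the lowest address.
So at ascending addresses the bytes are 93 6C B9 EE.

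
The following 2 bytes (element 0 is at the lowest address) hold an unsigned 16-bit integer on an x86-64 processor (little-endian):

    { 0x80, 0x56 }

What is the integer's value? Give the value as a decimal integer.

Little-endian: lowest address holds the least-significant byte.
Reassemble most-significant byte first: 56 80 → 0x5680.
0x5680 = 22144.

22144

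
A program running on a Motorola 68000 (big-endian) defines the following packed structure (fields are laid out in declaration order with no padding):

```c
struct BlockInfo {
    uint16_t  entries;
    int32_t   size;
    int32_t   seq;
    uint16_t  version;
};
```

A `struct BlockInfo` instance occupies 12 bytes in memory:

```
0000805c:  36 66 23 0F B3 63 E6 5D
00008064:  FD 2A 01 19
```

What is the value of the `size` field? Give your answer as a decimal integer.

`size` follows `entries` (2 bytes), so it starts at byte offset 2 and occupies 4 bytes.
Bytes at offsets 2..5: 23 0F B3 63.
Big-endian stores the most-significant byte at the lowest address.
The bytes are already most-significant first: 0x230FB363.
0x230FB363 = 588231523.

588231523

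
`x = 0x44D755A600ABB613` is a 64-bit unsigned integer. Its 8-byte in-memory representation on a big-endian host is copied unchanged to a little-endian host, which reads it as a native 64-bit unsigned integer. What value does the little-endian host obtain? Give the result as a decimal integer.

Stored big-endian, the bytes at ascending addresses are 44 D7 55 A6 00 AB B6 13.
Read back as little-endian, the first byte is least significant, giving 0x13B6AB00A655D744.
0x13B6AB00A655D744 = 1420510751760963396.

1420510751760963396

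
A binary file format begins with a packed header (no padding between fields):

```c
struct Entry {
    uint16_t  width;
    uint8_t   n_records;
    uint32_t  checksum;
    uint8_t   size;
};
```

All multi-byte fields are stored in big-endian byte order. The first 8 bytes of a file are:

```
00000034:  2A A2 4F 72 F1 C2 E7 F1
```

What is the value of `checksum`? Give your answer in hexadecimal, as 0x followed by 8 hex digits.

`checksum` follows `width` (2 B), `n_records` (1 B), so it starts at offset 2 + 1 = 3 and occupies 4 bytes.
Bytes at offsets 3..6: 72 F1 C2 E7.
Big-endian: lowest address holds the most-significant byte.
The bytes are already most-significant first: 0x72F1C2E7.

0x72F1C2E7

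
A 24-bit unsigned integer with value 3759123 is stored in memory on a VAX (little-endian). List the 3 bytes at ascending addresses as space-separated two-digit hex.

13 5C 39

3759123 in hexadecimal, padded to 24 bits, is 0x395C13.
Split into bytes (most-significant first): 39 5C 13.
In little-endian order the low byte comes first in memory.
So at ascending addresses the bytes are 13 5C 39.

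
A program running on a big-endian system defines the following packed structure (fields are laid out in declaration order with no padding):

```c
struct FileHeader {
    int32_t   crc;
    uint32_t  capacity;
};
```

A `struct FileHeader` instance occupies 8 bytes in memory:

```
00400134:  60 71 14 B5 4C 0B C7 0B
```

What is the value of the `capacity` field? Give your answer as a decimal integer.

1275840267

`capacity` follows `crc` (4 bytes), so it starts at byte offset 4 and occupies 4 bytes.
Bytes at offsets 4..7: 4C 0B C7 0B.
In big-endian order the high byte comes first in memory.
The bytes are already most-significant first: 0x4C0BC70B.
0x4C0BC70B = 1275840267.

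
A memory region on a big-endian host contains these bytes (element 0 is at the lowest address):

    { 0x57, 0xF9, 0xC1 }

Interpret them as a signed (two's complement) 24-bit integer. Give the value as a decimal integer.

In big-endian order the high byte comes first in memory.
The bytes are already most-significant first: 0x57F9C1.
0x57F9C1 = 5765569.

5765569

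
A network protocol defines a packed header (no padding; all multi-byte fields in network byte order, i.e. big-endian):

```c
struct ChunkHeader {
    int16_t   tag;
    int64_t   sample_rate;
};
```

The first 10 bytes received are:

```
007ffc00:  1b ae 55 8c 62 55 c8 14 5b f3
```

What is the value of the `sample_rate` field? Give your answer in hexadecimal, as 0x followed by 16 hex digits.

`sample_rate` follows `tag` (2 bytes), so it starts at byte offset 2 and occupies 8 bytes.
Bytes at offsets 2..9: 55 8C 62 55 C8 14 5B F3.
In big-endian order the high byte comes first in memory.
The bytes are already most-significant first: 0x558C6255C8145BF3.

0x558C6255C8145BF3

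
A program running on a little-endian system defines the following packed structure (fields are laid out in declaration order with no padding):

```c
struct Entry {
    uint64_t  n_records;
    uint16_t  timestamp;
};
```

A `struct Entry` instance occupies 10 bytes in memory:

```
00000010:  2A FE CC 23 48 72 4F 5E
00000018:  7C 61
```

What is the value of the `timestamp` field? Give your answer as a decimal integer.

`timestamp` follows `n_records` (8 bytes), so it starts at byte offset 8 and occupies 2 bytes.
Bytes at offsets 8..9: 7C 61.
Little-endian stores the least-significant byte at the lowest address.
Reassemble most-significant byte first: 61 7C → 0x617C.
0x617C = 24956.

24956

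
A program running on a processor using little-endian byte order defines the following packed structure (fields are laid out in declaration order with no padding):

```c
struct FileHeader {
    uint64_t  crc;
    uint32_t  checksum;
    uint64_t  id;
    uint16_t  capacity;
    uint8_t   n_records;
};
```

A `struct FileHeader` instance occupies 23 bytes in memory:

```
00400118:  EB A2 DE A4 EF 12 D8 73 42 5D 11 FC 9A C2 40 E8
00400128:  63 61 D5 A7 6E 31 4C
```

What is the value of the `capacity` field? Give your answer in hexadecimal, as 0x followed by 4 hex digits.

0x316E

`capacity` follows `crc` (8 B), `checksum` (4 B), `id` (8 B), so it starts at offset 8 + 4 + 8 = 20 and occupies 2 bytes.
Bytes at offsets 20..21: 6E 31.
Little-endian stores the least-significant byte at the lowest address.
Reassemble most-significant byte first: 31 6E → 0x316E.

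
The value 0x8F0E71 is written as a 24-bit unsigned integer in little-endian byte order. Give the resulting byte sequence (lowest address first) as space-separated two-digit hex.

71 0E 8F

Split into bytes (most-significant first): 8F 0E 71.
Little-endian: lowest address holds the least-significant byte.
So at ascending addresses the bytes are 71 0E 8F.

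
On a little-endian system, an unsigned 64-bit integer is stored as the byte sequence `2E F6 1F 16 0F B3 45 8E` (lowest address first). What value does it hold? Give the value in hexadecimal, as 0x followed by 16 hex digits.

0x8E45B30F161FF62E

Little-endian stores the least-significant byte at the lowest address.
Reassemble most-significant byte first: 8E 45 B3 0F 16 1F F6 2E → 0x8E45B30F161FF62E.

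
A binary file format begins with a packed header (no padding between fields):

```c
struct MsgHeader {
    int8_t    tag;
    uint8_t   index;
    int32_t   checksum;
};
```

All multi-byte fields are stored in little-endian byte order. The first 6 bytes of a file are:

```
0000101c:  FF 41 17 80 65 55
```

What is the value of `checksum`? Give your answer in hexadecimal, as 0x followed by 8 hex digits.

`checksum` follows `tag` (1 B), `index` (1 B), so it starts at offset 1 + 1 = 2 and occupies 4 bytes.
Bytes at offsets 2..5: 17 80 65 55.
In little-endian order the low byte comes first in memory.
Reassemble most-significant byte first: 55 65 80 17 → 0x55658017.

0x55658017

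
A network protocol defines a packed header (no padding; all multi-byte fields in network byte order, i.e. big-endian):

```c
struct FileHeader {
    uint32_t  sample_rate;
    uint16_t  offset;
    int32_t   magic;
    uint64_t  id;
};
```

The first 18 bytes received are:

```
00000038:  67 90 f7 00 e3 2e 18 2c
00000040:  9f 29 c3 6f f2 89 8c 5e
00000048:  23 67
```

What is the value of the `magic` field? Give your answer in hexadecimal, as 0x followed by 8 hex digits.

0x182C9F29

`magic` follows `sample_rate` (4 B), `offset` (2 B), so it starts at offset 4 + 2 = 6 and occupies 4 bytes.
Bytes at offsets 6..9: 18 2C 9F 29.
Big-endian: lowest address holds the most-significant byte.
The bytes are already most-significant first: 0x182C9F29.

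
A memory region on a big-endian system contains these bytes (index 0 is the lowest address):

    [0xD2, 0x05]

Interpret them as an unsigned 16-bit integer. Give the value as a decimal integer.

53765

Big-endian stores the most-significant byte at the lowest address.
The bytes are already most-significant first: 0xD205.
0xD205 = 53765.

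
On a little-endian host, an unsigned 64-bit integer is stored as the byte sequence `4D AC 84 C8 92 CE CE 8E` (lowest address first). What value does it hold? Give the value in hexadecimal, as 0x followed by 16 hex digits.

In little-endian order the low byte comes first in memory.
Reassemble most-significant byte first: 8E CE CE 92 C8 84 AC 4D → 0x8ECECE92C884AC4D.

0x8ECECE92C884AC4D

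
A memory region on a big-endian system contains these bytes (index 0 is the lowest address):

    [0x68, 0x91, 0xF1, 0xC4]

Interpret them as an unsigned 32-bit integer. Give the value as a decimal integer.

1754395076

Big-endian: lowest address holds the most-significant byte.
The bytes are already most-significant first: 0x6891F1C4.
0x6891F1C4 = 1754395076.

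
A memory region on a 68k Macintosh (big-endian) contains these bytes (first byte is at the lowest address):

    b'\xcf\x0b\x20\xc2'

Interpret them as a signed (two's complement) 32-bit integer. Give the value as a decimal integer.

-821354302

In big-endian order the high byte comes first in memory.
The bytes are already most-significant first: 0xCF0B20C2.
Top bit is set, so as a signed 32-bit value this is 0xCF0B20C2 − 2^32 = -821354302.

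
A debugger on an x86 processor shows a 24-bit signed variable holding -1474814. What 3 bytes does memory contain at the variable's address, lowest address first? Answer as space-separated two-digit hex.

02 7F E9

Two's complement of -1474814 in 24 bits: 1474814 = 0x1680FE; invert → 0xE97F01; add 1 → 0xE97F02.
Split into bytes (most-significant first): E9 7F 02.
Little-endian stores the least-significant byte at the lowest address.
So at ascending addresses the bytes are 02 7F E9.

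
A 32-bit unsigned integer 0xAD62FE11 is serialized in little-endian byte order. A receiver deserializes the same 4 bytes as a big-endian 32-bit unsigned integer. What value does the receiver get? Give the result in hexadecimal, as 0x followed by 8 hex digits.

Stored little-endian, the bytes at ascending addresses are 11 FE 62 AD.
Read back as big-endian, the last byte is least significant, giving 0x11FE62AD.

0x11FE62AD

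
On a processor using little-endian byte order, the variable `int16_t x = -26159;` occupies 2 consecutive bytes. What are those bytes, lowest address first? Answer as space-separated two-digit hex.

D1 99

Two's complement of -26159 in 16 bits: 26159 = 0x662F; invert → 0x99D0; add 1 → 0x99D1.
Split into bytes (most-significant first): 99 D1.
Little-endian: lowest address holds the least-significant byte.
So at ascending addresses the bytes are D1 99.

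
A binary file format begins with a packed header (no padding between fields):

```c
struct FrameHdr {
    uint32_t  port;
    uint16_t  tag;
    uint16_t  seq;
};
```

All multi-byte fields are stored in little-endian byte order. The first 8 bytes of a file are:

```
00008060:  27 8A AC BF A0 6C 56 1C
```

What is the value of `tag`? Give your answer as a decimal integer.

`tag` follows `port` (4 bytes), so it starts at byte offset 4 and occupies 2 bytes.
Bytes at offsets 4..5: A0 6C.
In little-endian order the low byte comes first in memory.
Reassemble most-significant byte first: 6C A0 → 0x6CA0.
0x6CA0 = 27808.

27808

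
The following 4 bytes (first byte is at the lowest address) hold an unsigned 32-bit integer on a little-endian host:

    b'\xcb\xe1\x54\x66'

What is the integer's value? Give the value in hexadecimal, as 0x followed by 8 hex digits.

Little-endian: lowest address holds the least-significant byte.
Reassemble most-significant byte first: 66 54 E1 CB → 0x6654E1CB.

0x6654E1CB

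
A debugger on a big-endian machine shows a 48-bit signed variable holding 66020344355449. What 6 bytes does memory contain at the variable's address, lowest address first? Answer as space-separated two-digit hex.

3C 0B 8F 2C 5A 79

66020344355449 in hexadecimal, padded to 48 bits, is 0x3C0B8F2C5A79.
Split into bytes (most-significant first): 3C 0B 8F 2C 5A 79.
Big-endian: lowest address holds the most-significant byte.
So the memory order matches the most-significant-first order: 3C 0B 8F 2C 5A 79.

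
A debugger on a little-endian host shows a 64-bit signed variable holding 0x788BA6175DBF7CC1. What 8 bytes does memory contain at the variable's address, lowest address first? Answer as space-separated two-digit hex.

Split into bytes (most-significant first): 78 8B A6 17 5D BF 7C C1.
Little-endian: lowest address holds the least-significant byte.
So at ascending addresses the bytes are C1 7C BF 5D 17 A6 8B 78.

C1 7C BF 5D 17 A6 8B 78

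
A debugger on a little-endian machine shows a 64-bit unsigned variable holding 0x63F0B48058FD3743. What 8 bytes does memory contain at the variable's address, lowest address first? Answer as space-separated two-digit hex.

43 37 FD 58 80 B4 F0 63

Split into bytes (most-significant first): 63 F0 B4 80 58 FD 37 43.
Little-endian: lowest address holds the least-significant byte.
So at ascending addresses the bytes are 43 37 FD 58 80 B4 F0 63.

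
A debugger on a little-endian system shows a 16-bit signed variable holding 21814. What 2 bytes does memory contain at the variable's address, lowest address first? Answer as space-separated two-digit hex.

21814 in hexadecimal, padded to 16 bits, is 0x5536.
Split into bytes (most-significant first): 55 36.
Little-endian stores the least-significant byte at the lowest address.
So at ascending addresses the bytes are 36 55.

36 55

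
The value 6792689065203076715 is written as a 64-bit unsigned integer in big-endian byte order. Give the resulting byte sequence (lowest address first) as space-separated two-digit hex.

5E 44 7A B7 31 1C 0E 6B

6792689065203076715 in hexadecimal, padded to 64 bits, is 0x5E447AB7311C0E6B.
Split into bytes (most-significant first): 5E 44 7A B7 31 1C 0E 6B.
Big-endian: lowest address holds the most-significant byte.
So the memory order matches the most-significant-first order: 5E 44 7A B7 31 1C 0E 6B.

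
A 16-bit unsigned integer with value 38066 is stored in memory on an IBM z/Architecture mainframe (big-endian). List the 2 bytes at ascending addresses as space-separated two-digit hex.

94 B2

38066 in hexadecimal, padded to 16 bits, is 0x94B2.
Split into bytes (most-significant first): 94 B2.
Big-endian stores the most-significant byte at the lowest address.
So the memory order matches the most-significant-first order: 94 B2.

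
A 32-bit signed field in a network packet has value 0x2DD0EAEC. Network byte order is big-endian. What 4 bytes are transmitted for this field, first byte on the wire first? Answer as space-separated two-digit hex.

Split into bytes (most-significant first): 2D D0 EA EC.
Big-endian: lowest address holds the most-significant byte.
So the memory order matches the most-significant-first order: 2D D0 EA EC.

2D D0 EA EC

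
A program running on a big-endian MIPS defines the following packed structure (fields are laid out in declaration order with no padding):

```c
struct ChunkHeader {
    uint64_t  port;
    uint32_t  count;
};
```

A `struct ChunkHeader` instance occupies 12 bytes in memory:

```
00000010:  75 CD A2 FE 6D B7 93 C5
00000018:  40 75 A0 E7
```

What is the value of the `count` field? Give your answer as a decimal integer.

`count` follows `port` (8 bytes), so it starts at byte offset 8 and occupies 4 bytes.
Bytes at offsets 8..11: 40 75 A0 E7.
In big-endian order the high byte comes first in memory.
The bytes are already most-significant first: 0x4075A0E7.
0x4075A0E7 = 1081450727.

1081450727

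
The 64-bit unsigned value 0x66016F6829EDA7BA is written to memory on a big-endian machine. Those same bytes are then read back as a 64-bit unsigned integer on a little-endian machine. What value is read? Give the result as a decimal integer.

Stored big-endian, the bytes at ascending addresses are 66 01 6F 68 29 ED A7 BA.
Read back as little-endian, the first byte is least significant, giving 0xBAA7ED29686F0166.
0xBAA7ED29686F0166 = 13449979574266823014.

13449979574266823014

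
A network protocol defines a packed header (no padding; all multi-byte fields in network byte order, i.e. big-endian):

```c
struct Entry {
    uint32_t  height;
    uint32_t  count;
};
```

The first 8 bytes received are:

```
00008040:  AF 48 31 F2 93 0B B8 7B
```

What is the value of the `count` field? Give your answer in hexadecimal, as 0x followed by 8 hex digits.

`count` follows `height` (4 bytes), so it starts at byte offset 4 and occupies 4 bytes.
Bytes at offsets 4..7: 93 0B B8 7B.
Big-endian stores the most-significant byte at the lowest address.
The bytes are already most-significant first: 0x930BB87B.

0x930BB87B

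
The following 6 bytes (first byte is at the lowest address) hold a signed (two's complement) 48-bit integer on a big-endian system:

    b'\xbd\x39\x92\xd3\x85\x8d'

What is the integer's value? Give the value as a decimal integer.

-73420002589299

In big-endian order the high byte comes first in memory.
The bytes are already most-significant first: 0xBD3992D3858D.
Top bit is set, so as a signed 48-bit value this is 0xBD3992D3858D − 2^48 = -73420002589299.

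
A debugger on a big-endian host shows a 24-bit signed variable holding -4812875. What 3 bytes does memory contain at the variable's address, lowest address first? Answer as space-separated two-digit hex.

B6 8F B5

Two's complement of -4812875 in 24 bits: 4812875 = 0x49704B; invert → 0xB68FB4; add 1 → 0xB68FB5.
Split into bytes (most-significant first): B6 8F B5.
In big-endian order the high byte comes first in memory.
So the memory order matches the most-significant-first order: B6 8F B5.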